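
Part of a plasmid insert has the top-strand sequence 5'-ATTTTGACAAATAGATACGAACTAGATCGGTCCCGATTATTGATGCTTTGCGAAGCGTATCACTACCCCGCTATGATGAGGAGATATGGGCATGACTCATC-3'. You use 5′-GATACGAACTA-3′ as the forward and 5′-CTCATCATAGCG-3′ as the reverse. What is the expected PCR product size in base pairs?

Forward primer GATACGAACTA is found on the top strand at positions 14–24.
The reverse primer's reverse complement is CGCTATGATGAG, which matches the template at positions 69–80.
Amplicon spans positions 14–80: 67 bp.

67 bp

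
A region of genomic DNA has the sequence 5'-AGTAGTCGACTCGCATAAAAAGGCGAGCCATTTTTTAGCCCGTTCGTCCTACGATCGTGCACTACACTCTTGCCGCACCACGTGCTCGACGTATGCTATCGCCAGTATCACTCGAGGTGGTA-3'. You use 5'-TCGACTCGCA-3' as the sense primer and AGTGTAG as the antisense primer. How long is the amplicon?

Scanning the template, TCGACTCGCA occurs at positions 6–15; this primer anneals to the bottom strand there with its 3' end pointing downstream.
Reverse complement of the reverse primer: CTACACT. This occurs on the top strand at positions 62–68.
Amplicon spans positions 6–68: 63 bp.

63 bp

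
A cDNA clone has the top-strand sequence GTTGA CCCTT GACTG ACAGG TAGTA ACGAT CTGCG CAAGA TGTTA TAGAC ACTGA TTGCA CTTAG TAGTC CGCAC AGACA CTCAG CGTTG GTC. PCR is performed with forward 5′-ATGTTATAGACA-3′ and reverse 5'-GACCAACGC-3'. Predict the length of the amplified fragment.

54 bp

Forward primer ATGTTATAGACA is found on the top strand at positions 40–51.
Reverse complement of the reverse primer: GCGTTGGTC. This occurs on the top strand at positions 85–93.
The product runs from position 40 to position 93, so its length is 93 − 40 + 1 = 54 bp.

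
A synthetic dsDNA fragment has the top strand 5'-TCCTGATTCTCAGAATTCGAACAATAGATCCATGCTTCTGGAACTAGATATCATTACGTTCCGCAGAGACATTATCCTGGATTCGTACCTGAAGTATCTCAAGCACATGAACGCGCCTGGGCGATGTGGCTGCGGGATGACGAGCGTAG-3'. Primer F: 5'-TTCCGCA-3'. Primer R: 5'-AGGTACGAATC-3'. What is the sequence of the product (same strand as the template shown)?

5'-TTCCGCAGAGACATTATCCTGGATTCGTACCT-3'

Forward primer TTCCGCA is found on the top strand at positions 59–65.
The reverse primer's reverse complement is GATTCGTACCT, which matches the template at positions 80–90.
The product is the template from position 59 through 90 (32 bp).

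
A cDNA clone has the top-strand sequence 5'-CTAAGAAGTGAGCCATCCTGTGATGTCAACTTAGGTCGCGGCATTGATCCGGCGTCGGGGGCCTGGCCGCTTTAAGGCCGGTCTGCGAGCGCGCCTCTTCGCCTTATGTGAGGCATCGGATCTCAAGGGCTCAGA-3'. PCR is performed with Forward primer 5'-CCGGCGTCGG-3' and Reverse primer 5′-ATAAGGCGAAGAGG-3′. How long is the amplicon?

59 bp

Scanning the template, CCGGCGTCGG occurs at positions 49–58; this primer anneals to the bottom strand there with its 3' end pointing downstream.
Taking the reverse complement of ATAAGGCGAAGAGG gives CCTCTTCGCCTTAT, found at positions 94–107 on the template; the primer anneals here to the top strand with its 3' end pointing upstream.
Product length = (reverse-primer end) − (forward-primer start) + 1 = 107 − 49 + 1 = 59 bp.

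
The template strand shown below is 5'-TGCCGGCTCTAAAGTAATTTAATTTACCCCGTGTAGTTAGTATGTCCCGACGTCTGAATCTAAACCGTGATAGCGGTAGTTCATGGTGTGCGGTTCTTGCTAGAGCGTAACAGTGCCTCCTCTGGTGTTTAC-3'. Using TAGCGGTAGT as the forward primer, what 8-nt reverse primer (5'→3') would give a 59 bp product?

5'-AACACCAG-3'

The forward primer binds at positions 71–80, so a 59 bp product ends at position 71 + 59 − 1 = 129.
The reverse primer anneals to the top strand over positions 122–129, i.e. to CTGGTGTT.
Its sequence written 5'→3' is the reverse complement: AACACCAG.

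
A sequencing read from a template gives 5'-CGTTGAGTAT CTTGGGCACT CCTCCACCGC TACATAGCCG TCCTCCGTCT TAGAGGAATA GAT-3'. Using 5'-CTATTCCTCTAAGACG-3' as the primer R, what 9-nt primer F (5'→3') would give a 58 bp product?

The reverse primer's reverse complement CGTCTTAGAGGAATAG matches the template at positions 46–61, so the product ends at position 61.
A 58 bp product then starts at position 61 − 58 + 1 = 4.
The forward primer is identical to the top strand there: TGAGTATCT.

5'-TGAGTATCT-3'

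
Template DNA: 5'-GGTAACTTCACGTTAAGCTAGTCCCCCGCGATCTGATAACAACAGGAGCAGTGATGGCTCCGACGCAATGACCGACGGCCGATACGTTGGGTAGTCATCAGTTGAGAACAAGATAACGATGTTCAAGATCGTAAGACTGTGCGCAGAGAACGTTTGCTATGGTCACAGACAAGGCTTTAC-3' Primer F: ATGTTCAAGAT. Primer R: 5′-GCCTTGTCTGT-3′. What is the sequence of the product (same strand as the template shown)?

5'-ATGTTCAAGATCGTAAGACTGTGCGCAGAGAACGTTTGCTATGGTCACAGACAAGGC-3'

Scanning the template, ATGTTCAAGAT occurs at positions 119–129; this primer anneals to the bottom strand there with its 3' end pointing downstream.
Reverse complement of the reverse primer: ACAGACAAGGC. This occurs on the top strand at positions 165–175.
The product is the template from position 119 through 175 (57 bp).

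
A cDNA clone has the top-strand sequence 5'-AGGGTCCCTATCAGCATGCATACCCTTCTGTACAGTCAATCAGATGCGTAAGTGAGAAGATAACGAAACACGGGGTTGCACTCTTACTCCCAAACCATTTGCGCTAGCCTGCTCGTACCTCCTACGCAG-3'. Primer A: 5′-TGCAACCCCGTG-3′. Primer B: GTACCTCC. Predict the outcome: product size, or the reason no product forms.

No product — the primers' 3' ends point away from each other.

Primer A (TGCAACCCCGTG) has reverse complement CACGGGGTTGCA, which matches the top strand at positions 69–80; primer A anneals to the top strand there with its 3' end pointing upstream toward position 69.
Primer B (GTACCTCC) matches the top strand directly at positions 115–122; it anneals to the bottom strand with its 3' end pointing downstream toward position 122.
The 3' ends diverge (primer A extends toward position 1, primer B toward position 129), so the primers never converge on a shared product.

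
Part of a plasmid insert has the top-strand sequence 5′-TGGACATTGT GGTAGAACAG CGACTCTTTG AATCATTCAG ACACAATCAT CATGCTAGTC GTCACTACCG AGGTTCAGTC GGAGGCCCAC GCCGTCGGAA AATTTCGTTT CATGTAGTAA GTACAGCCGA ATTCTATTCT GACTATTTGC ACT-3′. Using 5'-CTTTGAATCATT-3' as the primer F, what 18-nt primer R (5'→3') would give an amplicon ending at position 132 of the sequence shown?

5'-ATTCGGCTGTACTTACTA-3'

The forward primer binds at positions 26–37; the product's 3' end on the top strand is position 132.
The reverse primer anneals to the top strand over positions 115–132, i.e. to TAGTAAGTACAGCCGAAT.
Its sequence written 5'→3' is the reverse complement: ATTCGGCTGTACTTACTA.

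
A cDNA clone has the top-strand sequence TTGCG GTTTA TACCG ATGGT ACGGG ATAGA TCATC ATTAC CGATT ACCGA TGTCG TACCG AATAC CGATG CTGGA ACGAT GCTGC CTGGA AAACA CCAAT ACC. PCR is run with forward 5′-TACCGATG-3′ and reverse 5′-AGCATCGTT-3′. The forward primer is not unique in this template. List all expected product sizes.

73 bp, 39 bp, 21 bp

The forward primer TACCGATG matches the top strand at positions 11–18, 45–52, 63–70.
The reverse primer's reverse complement is AACGATGCT, matching at positions 75–83.
Each forward site pairs with the reverse site to give a product ending at position 83: sizes 73, 39, 21 bp.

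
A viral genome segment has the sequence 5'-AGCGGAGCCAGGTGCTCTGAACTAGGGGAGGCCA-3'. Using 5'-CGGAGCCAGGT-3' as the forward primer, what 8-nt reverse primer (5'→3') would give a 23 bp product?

The forward primer binds at positions 3–13, so a 23 bp product ends at position 3 + 23 − 1 = 25.
The reverse primer anneals to the top strand over positions 18–25, i.e. to TGAACTAG.
Its sequence written 5'→3' is the reverse complement: CTAGTTCA.

5'-CTAGTTCA-3'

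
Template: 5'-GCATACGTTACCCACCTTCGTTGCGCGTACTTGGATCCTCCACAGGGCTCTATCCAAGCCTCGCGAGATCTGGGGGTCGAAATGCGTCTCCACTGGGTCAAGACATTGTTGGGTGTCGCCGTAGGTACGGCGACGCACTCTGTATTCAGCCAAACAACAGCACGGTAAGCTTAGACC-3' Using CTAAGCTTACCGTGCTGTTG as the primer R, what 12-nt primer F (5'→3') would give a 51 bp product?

5'-GGTACGGCGACG-3'

The reverse primer's reverse complement CAACAGCACGGTAAGCTTAG matches the template at positions 155–174, so the product ends at position 174.
A 51 bp product then starts at position 174 − 51 + 1 = 124.
The forward primer is identical to the top strand there: GGTACGGCGACG.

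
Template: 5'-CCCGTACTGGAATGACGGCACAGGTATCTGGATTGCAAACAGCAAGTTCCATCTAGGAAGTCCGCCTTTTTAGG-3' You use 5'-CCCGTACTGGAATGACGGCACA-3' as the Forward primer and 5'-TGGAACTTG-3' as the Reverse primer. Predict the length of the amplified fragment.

51 bp

The forward primer matches the template at positions 1–22.
Reverse complement of the reverse primer: CAAGTTCCA. This occurs on the top strand at positions 43–51.
Amplicon spans positions 1–51: 51 bp.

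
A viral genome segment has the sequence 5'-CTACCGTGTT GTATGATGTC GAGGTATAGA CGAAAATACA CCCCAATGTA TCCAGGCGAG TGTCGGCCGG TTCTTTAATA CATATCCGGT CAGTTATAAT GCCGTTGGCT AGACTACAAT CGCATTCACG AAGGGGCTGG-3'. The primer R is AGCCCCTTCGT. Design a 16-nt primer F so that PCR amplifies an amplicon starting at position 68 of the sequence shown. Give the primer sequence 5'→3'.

The reverse primer's reverse complement ACGAAGGGGCT matches the template at positions 128–138; the product starts at position 68.
The forward primer is identical to the top strand over positions 68–83: CGGTTCTTTAATACAT.

5'-CGGTTCTTTAATACAT-3'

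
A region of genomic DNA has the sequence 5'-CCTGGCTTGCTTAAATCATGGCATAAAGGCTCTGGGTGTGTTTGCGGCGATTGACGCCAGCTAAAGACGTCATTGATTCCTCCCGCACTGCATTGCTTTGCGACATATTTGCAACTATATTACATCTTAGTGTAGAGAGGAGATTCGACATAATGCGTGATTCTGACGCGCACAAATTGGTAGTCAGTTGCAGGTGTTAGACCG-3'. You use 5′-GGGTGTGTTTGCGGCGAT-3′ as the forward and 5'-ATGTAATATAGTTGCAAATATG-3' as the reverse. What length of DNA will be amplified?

92 bp

Scanning the template, GGGTGTGTTTGCGGCGAT occurs at positions 34–51; this primer anneals to the bottom strand there with its 3' end pointing downstream.
Taking the reverse complement of ATGTAATATAGTTGCAAATATG gives CATATTTGCAACTATATTACAT, found at positions 104–125 on the template; the primer anneals here to the top strand with its 3' end pointing upstream.
The product runs from position 34 to position 125, so its length is 125 − 34 + 1 = 92 bp.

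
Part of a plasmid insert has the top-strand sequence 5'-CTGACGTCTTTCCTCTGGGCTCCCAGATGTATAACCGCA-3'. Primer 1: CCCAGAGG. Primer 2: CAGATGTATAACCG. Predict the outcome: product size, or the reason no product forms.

Primer 1 (CCCAGAGG) has reverse complement CCTCTGGG, which matches the top strand at positions 12–19; primer 1 anneals to the top strand there with its 3' end pointing upstream toward position 12.
Primer 2 (CAGATGTATAACCG) matches the top strand directly at positions 24–37; it anneals to the bottom strand with its 3' end pointing downstream toward position 37.
The 3' ends diverge (primer 1 extends toward position 1, primer 2 toward position 39), so the primers never converge on a shared product.

No product — the primers' 3' ends point away from each other.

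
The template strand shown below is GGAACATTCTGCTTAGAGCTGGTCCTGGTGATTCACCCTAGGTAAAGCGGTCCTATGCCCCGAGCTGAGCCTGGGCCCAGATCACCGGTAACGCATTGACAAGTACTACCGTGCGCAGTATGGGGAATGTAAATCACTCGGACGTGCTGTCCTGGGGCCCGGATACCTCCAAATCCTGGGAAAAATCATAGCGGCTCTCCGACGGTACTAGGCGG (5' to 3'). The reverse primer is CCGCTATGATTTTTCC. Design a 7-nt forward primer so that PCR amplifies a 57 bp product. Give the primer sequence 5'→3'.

5'-TCGGACG-3'

The reverse primer's reverse complement GGAAAAATCATAGCGG matches the template at positions 179–194, so the product ends at position 194.
A 57 bp product then starts at position 194 − 57 + 1 = 138.
The forward primer is identical to the top strand there: TCGGACG.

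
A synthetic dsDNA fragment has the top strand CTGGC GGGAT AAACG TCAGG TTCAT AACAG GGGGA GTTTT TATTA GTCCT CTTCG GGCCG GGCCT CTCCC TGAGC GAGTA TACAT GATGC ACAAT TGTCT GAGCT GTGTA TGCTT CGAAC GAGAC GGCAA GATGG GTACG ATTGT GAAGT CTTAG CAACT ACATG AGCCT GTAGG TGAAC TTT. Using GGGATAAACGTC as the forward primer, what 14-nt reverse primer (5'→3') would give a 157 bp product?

The forward primer binds at positions 6–17, so a 157 bp product ends at position 6 + 157 − 1 = 162.
The reverse primer anneals to the top strand over positions 149–162, i.e. to GTCTTAGCAACTAC.
Its sequence written 5'→3' is the reverse complement: GTAGTTGCTAAGAC.

5'-GTAGTTGCTAAGAC-3'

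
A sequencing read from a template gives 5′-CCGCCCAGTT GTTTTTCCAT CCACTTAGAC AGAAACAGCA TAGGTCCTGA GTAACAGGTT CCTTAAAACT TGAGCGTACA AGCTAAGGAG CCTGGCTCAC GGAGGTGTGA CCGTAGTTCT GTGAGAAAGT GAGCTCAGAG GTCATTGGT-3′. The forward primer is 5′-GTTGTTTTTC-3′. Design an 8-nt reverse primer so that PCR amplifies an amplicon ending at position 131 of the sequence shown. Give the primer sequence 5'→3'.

The forward primer binds at positions 8–17; the product's 3' end on the top strand is position 131.
The reverse primer anneals to the top strand over positions 124–131, i.e. to AGAAAGTG.
Its sequence written 5'→3' is the reverse complement: CACTTTCT.

5'-CACTTTCT-3'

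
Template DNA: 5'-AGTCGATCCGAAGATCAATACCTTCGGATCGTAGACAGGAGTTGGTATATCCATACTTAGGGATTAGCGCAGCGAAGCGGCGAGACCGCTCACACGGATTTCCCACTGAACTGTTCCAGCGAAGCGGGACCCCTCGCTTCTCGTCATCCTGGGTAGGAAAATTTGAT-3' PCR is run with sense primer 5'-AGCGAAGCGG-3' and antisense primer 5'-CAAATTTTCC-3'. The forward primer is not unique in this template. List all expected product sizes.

The forward primer AGCGAAGCGG matches the top strand at positions 71–80, 118–127.
The reverse primer's reverse complement is GGAAAATTTG, matching at positions 156–165.
Each forward site pairs with the reverse site to give a product ending at position 165: sizes 95, 48 bp.

95 bp, 48 bp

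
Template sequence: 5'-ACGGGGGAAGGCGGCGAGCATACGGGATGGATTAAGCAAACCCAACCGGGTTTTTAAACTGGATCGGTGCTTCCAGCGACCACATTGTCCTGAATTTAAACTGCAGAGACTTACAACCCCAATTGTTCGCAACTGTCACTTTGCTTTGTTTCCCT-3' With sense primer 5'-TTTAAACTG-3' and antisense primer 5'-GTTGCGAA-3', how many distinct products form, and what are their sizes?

The forward primer TTTAAACTG matches the top strand at positions 53–61, 95–103.
The reverse primer's reverse complement is TTCGCAAC, matching at positions 126–133.
Each forward site pairs with the reverse site to give a product ending at position 133: sizes 81, 39 bp.

Two products: 81 bp, 39 bp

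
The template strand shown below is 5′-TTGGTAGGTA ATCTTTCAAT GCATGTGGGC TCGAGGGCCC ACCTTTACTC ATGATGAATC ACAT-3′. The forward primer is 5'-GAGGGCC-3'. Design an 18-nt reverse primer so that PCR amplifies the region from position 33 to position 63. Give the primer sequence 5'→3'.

5'-TGTGATTCATCATGAGTA-3'

The product's 3' end on the top strand is position 63.
The reverse primer anneals to the top strand over positions 46–63, i.e. to TACTCATGATGAATCACA.
Its sequence written 5'→3' is the reverse complement: TGTGATTCATCATGAGTA.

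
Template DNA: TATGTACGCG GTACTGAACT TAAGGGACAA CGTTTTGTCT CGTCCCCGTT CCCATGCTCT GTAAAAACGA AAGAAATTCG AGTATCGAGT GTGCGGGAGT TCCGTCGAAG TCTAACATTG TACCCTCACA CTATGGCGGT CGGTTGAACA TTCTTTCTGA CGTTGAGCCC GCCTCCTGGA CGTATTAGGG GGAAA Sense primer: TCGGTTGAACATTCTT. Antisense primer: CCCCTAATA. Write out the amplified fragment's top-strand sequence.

Scanning the template, TCGGTTGAACATTCTT occurs at positions 140–155; this primer anneals to the bottom strand there with its 3' end pointing downstream.
The reverse primer's reverse complement is TATTAGGGG, which matches the template at positions 183–191.
The product is the template from position 140 through 191 (52 bp).

5'-TCGGTTGAACATTCTTTCTGACGTTGAGCCCGCCTCCTGGACGTATTAGGGG-3'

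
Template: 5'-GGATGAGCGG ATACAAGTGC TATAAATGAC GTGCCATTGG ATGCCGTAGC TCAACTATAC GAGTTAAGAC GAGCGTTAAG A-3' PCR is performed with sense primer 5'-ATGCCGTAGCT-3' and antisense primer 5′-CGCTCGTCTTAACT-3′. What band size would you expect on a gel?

Forward primer ATGCCGTAGCT is found on the top strand at positions 41–51.
Taking the reverse complement of CGCTCGTCTTAACT gives AGTTAAGACGAGCG, found at positions 62–75 on the template; the primer anneals here to the top strand with its 3' end pointing upstream.
Amplicon spans positions 41–75: 35 bp.

35 bp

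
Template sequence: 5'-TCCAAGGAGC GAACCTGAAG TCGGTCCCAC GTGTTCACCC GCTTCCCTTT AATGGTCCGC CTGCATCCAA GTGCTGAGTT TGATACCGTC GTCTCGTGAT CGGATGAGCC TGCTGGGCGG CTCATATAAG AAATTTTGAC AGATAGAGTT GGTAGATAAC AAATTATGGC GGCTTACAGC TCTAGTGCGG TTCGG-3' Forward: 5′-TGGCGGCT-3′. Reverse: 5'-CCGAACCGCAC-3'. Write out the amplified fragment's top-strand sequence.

Scanning the template, TGGCGGCT occurs at positions 167–174; this primer anneals to the bottom strand there with its 3' end pointing downstream.
The reverse primer's reverse complement is GTGCGGTTCGG, which matches the template at positions 185–195.
The product is the template from position 167 through 195 (29 bp).

5'-TGGCGGCTTACAGCTCTAGTGCGGTTCGG-3'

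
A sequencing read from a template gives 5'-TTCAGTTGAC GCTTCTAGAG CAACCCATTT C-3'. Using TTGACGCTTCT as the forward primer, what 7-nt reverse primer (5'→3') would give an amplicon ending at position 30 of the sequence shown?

5'-AAATGGG-3'

The forward primer binds at positions 6–16; the product's 3' end on the top strand is position 30.
The reverse primer anneals to the top strand over positions 24–30, i.e. to CCCATTT.
Its sequence written 5'→3' is the reverse complement: AAATGGG.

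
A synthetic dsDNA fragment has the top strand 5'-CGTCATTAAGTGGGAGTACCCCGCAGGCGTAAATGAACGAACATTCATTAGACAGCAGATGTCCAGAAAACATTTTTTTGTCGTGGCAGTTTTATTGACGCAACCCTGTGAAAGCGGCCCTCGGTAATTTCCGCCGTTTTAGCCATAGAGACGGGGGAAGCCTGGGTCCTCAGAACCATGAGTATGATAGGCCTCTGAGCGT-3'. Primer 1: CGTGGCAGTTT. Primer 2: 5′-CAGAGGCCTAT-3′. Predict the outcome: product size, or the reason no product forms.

Primer 1 (CGTGGCAGTTT) matches the top strand at positions 82–92; it acts as a forward primer.
Primer 2's reverse complement is ATAGGCCTCTG, matching the top strand at positions 187–197; it acts as a reverse primer.
The 3' ends face each other across positions 82–197, giving a 116 bp product.

Yes — a 116 bp product.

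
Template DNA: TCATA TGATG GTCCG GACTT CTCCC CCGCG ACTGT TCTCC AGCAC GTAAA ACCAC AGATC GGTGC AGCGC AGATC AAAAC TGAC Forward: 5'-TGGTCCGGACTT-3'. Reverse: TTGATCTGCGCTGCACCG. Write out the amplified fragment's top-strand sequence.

5'-TGGTCCGGACTTCTCCCCCGCGACTGTTCTCCAGCACGTAAAACCACAGATCGGTGCAGCGCAGATCAA-3'

Forward primer TGGTCCGGACTT is found on the top strand at positions 9–20.
The reverse primer's reverse complement is CGGTGCAGCGCAGATCAA, which matches the template at positions 60–77.
The product is the template from position 9 through 77 (69 bp).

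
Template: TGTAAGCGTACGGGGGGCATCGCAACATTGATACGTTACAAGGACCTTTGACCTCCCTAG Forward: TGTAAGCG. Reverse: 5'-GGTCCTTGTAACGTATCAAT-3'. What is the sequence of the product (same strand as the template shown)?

5'-TGTAAGCGTACGGGGGGCATCGCAACATTGATACGTTACAAGGACC-3'

Scanning the template, TGTAAGCG occurs at positions 1–8; this primer anneals to the bottom strand there with its 3' end pointing downstream.
The reverse primer's reverse complement is ATTGATACGTTACAAGGACC, which matches the template at positions 27–46.
The product is the template from position 1 through 46 (46 bp).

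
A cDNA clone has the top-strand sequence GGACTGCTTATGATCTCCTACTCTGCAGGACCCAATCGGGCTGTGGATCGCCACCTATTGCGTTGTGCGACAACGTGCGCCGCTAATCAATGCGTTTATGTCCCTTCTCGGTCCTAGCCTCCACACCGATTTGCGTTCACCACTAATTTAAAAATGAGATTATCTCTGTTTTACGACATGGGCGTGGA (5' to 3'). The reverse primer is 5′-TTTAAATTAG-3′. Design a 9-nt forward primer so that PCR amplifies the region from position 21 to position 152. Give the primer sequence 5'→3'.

The reverse primer's reverse complement CTAATTTAAA matches the template at positions 143–152; the product starts at position 21.
The forward primer is identical to the top strand over positions 21–29: CTCTGCAGG.

5'-CTCTGCAGG-3'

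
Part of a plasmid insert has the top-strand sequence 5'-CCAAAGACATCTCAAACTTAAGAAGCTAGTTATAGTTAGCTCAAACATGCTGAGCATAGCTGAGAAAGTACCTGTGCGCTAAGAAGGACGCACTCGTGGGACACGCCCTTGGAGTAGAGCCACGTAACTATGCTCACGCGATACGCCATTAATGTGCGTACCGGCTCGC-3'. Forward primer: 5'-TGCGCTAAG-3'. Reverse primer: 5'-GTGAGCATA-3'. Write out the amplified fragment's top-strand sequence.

5'-TGCGCTAAGAAGGACGCACTCGTGGGACACGCCCTTGGAGTAGAGCCACGTAACTATGCTCAC-3'

Forward primer TGCGCTAAG is found on the top strand at positions 75–83.
The reverse primer's reverse complement is TATGCTCAC, which matches the template at positions 129–137.
The product is the template from position 75 through 137 (63 bp).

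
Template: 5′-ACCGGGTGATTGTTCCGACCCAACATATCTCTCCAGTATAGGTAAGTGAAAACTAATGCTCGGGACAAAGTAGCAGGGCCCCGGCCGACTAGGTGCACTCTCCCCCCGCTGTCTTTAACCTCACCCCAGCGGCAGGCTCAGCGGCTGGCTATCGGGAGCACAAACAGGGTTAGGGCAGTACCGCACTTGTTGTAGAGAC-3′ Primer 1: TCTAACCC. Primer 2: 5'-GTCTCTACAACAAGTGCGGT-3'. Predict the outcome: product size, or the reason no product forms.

Primer 1 (TCTAACCC) does not match the top strand, and its reverse complement GGGTTAGA does not match either.
With no annealing site for primer 1, no amplification occurs.

No product — primer 1 has no binding site in the template.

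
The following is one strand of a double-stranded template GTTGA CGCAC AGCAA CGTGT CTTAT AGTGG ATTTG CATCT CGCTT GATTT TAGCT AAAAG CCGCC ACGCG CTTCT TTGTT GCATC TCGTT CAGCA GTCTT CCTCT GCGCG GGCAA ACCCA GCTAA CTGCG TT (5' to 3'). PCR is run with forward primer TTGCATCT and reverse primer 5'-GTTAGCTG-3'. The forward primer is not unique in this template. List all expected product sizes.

94 bp, 48 bp

The forward primer TTGCATCT matches the top strand at positions 33–40, 79–86.
The reverse primer's reverse complement is CAGCTAAC, matching at positions 119–126.
Each forward site pairs with the reverse site to give a product ending at position 126: sizes 94, 48 bp.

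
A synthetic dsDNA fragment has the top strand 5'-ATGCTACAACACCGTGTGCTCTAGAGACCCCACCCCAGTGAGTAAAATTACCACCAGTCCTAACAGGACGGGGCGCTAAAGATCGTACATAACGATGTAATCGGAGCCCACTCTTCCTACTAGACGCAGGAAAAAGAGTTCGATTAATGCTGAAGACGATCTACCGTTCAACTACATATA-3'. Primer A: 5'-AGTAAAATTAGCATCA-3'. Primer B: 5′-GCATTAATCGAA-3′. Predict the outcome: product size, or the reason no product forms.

No product — primer A has no binding site in the template.

Primer A (AGTAAAATTAGCATCA) does not match the top strand, and its reverse complement TGATGCTAATTTTACT does not match either.
With no annealing site for primer A, no amplification occurs.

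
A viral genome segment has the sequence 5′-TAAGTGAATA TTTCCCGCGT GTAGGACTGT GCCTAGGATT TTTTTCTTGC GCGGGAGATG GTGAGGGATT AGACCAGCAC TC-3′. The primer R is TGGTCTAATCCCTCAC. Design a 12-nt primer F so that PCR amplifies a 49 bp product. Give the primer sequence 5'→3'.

The reverse primer's reverse complement GTGAGGGATTAGACCA matches the template at positions 61–76, so the product ends at position 76.
A 49 bp product then starts at position 76 − 49 + 1 = 28.
The forward primer is identical to the top strand there: TGTGCCTAGGAT.

5'-TGTGCCTAGGAT-3'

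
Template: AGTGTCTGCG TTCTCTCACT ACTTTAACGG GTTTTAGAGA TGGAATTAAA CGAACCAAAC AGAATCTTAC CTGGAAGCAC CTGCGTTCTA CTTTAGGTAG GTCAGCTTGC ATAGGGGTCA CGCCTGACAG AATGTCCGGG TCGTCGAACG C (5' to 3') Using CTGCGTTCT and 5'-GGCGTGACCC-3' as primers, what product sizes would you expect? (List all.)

The forward primer CTGCGTTCT matches the top strand at positions 6–14, 81–89.
The reverse primer's reverse complement is GGGTCACGCC, matching at positions 115–124.
Each forward site pairs with the reverse site to give a product ending at position 124: sizes 119, 44 bp.

119 bp, 44 bp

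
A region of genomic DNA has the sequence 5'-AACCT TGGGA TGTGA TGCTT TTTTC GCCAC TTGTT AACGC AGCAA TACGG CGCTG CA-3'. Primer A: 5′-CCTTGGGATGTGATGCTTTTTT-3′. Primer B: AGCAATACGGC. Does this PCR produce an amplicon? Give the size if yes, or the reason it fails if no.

Primer A (CCTTGGGATGTGATGCTTTTTT) matches the top strand at positions 3–24 (3' end points downstream).
Primer B (AGCAATACGGC) also matches the top strand directly, at positions 41–51 — its reverse complement GCCGTATTGCT is not present.
Both primers anneal to the bottom strand with 3' ends pointing the same way, so neither can prime synthesis back toward the other.

No product — both primers anneal to the same strand and extend in the same direction.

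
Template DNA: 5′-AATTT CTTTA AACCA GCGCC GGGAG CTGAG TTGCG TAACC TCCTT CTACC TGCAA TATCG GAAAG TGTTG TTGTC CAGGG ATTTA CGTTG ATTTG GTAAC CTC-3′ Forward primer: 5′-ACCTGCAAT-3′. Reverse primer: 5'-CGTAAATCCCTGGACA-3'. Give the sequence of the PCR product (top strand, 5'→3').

The forward primer matches the template at positions 48–56.
Taking the reverse complement of CGTAAATCCCTGGACA gives TGTCCAGGGATTTACG, found at positions 72–87 on the template; the primer anneals here to the top strand with its 3' end pointing upstream.
The product is the template from position 48 through 87 (40 bp).

5'-ACCTGCAATATCGGAAAGTGTTGTTGTCCAGGGATTTACG-3'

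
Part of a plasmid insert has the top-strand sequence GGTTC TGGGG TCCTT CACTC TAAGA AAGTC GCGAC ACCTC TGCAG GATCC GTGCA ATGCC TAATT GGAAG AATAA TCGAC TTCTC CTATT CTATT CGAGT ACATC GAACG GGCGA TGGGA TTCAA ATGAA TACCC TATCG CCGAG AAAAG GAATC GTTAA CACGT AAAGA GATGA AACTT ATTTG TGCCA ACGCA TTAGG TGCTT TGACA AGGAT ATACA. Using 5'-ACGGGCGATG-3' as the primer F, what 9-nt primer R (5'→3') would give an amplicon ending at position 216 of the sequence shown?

5'-TATCCTTGT-3'

The forward primer binds at positions 108–117; the product's 3' end on the top strand is position 216.
The reverse primer anneals to the top strand over positions 208–216, i.e. to ACAAGGATA.
Its sequence written 5'→3' is the reverse complement: TATCCTTGT.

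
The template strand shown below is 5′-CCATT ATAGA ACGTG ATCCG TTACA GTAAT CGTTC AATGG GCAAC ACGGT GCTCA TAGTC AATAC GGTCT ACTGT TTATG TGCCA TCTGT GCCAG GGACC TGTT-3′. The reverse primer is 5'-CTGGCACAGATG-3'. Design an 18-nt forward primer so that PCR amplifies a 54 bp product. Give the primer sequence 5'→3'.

5'-CAACACGGTGCTCATAGT-3'

The reverse primer's reverse complement CATCTGTGCCAG matches the template at positions 84–95, so the product ends at position 95.
A 54 bp product then starts at position 95 − 54 + 1 = 42.
The forward primer is identical to the top strand there: CAACACGGTGCTCATAGT.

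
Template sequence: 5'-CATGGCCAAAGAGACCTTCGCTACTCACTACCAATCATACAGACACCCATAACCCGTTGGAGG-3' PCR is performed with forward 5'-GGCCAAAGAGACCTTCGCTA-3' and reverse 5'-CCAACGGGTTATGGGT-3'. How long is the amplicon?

Forward primer GGCCAAAGAGACCTTCGCTA is found on the top strand at positions 4–23.
The reverse primer's reverse complement is ACCCATAACCCGTTGG, which matches the template at positions 45–60.
The product runs from position 4 to position 60, so its length is 60 − 4 + 1 = 57 bp.

57 bp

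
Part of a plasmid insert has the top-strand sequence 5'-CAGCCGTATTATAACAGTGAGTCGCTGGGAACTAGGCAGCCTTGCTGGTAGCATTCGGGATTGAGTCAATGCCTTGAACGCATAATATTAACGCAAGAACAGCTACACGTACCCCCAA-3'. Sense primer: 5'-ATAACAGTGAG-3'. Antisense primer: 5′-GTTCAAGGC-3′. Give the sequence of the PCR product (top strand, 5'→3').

Forward primer ATAACAGTGAG is found on the top strand at positions 11–21.
Reverse complement of the reverse primer: GCCTTGAAC. This occurs on the top strand at positions 71–79.
The product is the template from position 11 through 79 (69 bp).

5'-ATAACAGTGAGTCGCTGGGAACTAGGCAGCCTTGCTGGTAGCATTCGGGATTGAGTCAATGCCTTGAAC-3'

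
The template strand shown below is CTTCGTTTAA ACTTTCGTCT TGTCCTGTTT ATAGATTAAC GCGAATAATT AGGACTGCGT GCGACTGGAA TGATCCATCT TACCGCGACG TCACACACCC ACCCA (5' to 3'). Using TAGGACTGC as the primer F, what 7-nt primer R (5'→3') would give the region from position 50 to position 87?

5'-CGCGGTA-3'

The product's 3' end on the top strand is position 87.
The reverse primer anneals to the top strand over positions 81–87, i.e. to TACCGCG.
Its sequence written 5'→3' is the reverse complement: CGCGGTA.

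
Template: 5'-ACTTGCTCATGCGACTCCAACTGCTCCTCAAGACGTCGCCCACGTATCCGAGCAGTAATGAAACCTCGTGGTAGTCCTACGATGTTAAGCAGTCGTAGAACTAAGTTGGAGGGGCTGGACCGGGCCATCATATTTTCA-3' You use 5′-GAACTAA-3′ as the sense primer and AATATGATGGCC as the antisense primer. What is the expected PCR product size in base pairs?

Forward primer GAACTAA is found on the top strand at positions 98–104.
The reverse primer's reverse complement is GGCCATCATATT, which matches the template at positions 123–134.
Amplicon spans positions 98–134: 37 bp.

37 bp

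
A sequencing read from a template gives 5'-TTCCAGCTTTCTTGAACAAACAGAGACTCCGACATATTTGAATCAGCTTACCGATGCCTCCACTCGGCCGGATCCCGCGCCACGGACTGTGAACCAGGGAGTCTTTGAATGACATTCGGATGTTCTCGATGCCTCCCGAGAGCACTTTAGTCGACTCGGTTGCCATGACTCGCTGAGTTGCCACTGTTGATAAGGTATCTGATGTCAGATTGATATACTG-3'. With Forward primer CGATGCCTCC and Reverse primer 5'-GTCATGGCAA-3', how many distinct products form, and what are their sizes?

The forward primer CGATGCCTCC matches the top strand at positions 52–61, 127–136.
The reverse primer's reverse complement is TTGCCATGAC, matching at positions 160–169.
Each forward site pairs with the reverse site to give a product ending at position 169: sizes 118, 43 bp.

Two products: 118 bp, 43 bp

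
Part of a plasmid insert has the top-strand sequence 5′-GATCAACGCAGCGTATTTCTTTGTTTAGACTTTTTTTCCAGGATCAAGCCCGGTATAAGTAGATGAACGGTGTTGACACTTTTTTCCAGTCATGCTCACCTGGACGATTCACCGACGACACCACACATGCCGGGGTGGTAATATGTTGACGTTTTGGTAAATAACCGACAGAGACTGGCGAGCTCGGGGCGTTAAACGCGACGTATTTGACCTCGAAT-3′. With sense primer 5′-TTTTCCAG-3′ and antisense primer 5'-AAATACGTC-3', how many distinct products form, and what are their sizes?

Two products: 175 bp, 127 bp

The forward primer TTTTCCAG matches the top strand at positions 34–41, 82–89.
The reverse primer's reverse complement is GACGTATTT, matching at positions 200–208.
Each forward site pairs with the reverse site to give a product ending at position 208: sizes 175, 127 bp.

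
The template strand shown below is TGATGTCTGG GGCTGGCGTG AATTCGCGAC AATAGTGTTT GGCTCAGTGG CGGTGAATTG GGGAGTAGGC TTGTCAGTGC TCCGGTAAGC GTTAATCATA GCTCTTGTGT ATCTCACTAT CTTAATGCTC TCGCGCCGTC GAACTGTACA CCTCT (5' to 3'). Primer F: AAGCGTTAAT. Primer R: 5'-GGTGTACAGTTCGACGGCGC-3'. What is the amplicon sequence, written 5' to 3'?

5'-AAGCGTTAATCATAGCTCTTGTGTATCTCACTATCTTAATGCTCTCGCGCCGTCGAACTGTACACC-3'

Scanning the template, AAGCGTTAAT occurs at positions 87–96; this primer anneals to the bottom strand there with its 3' end pointing downstream.
The reverse primer's reverse complement is GCGCCGTCGAACTGTACACC, which matches the template at positions 133–152.
The product is the template from position 87 through 152 (66 bp).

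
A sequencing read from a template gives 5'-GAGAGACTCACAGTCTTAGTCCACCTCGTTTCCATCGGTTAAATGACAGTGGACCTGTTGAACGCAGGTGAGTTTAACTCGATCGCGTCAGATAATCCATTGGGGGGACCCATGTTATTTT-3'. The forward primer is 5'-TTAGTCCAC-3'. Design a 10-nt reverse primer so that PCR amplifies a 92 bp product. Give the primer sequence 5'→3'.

The forward primer binds at positions 16–24, so a 92 bp product ends at position 16 + 92 − 1 = 107.
The reverse primer anneals to the top strand over positions 98–107, i.e. to CATTGGGGGG.
Its sequence written 5'→3' is the reverse complement: CCCCCCAATG.

5'-CCCCCCAATG-3'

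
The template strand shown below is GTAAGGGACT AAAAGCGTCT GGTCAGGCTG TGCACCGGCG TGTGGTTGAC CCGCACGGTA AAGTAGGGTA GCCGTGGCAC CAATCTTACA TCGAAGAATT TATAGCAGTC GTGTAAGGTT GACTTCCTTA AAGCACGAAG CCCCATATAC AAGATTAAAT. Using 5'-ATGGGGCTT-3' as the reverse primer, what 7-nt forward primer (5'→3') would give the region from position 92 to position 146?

5'-CGAAGAA-3'

The reverse primer's reverse complement AAGCCCCAT matches the template at positions 138–146; the product starts at position 92.
The forward primer is identical to the top strand over positions 92–98: CGAAGAA.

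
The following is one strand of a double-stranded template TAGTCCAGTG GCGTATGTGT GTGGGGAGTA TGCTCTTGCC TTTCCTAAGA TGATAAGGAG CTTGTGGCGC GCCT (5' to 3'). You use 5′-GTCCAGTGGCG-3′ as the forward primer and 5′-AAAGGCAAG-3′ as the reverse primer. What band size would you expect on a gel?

Scanning the template, GTCCAGTGGCG occurs at positions 3–13; this primer anneals to the bottom strand there with its 3' end pointing downstream.
The reverse primer's reverse complement is CTTGCCTTT, which matches the template at positions 35–43.
The product runs from position 3 to position 43, so its length is 43 − 3 + 1 = 41 bp.

41 bp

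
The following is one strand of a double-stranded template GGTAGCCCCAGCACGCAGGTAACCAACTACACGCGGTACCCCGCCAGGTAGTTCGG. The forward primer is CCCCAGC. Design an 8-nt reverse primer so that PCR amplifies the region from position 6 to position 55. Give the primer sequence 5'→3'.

5'-CGAACTAC-3'

The product's 3' end on the top strand is position 55.
The reverse primer anneals to the top strand over positions 48–55, i.e. to GTAGTTCG.
Its sequence written 5'→3' is the reverse complement: CGAACTAC.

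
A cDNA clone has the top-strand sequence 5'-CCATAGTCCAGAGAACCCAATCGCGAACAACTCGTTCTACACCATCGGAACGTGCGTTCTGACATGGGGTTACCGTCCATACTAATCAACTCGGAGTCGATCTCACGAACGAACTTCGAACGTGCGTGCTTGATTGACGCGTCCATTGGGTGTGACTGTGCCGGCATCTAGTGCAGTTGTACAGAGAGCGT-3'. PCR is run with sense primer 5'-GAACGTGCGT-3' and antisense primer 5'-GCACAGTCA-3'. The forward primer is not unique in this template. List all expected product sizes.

The forward primer GAACGTGCGT matches the top strand at positions 48–57, 118–127.
The reverse primer's reverse complement is TGACTGTGC, matching at positions 153–161.
Each forward site pairs with the reverse site to give a product ending at position 161: sizes 114, 44 bp.

114 bp, 44 bp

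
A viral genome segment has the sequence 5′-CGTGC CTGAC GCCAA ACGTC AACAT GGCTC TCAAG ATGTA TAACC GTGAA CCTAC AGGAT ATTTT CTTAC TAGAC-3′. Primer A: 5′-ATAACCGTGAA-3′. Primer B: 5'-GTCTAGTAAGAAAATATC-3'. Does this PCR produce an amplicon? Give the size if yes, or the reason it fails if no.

Yes — a 36 bp product.

Primer A (ATAACCGTGAA) matches the top strand at positions 40–50; it acts as a forward primer.
Primer B's reverse complement is GATATTTTCTTACTAGAC, matching the top strand at positions 58–75; it acts as a reverse primer.
The 3' ends face each other across positions 40–75, giving a 36 bp product.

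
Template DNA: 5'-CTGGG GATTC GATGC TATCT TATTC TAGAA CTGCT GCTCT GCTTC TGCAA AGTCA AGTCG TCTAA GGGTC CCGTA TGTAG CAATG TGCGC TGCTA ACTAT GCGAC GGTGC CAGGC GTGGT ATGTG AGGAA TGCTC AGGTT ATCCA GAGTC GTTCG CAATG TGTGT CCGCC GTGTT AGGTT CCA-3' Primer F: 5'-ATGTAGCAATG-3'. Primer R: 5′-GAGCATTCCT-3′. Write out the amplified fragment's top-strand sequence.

5'-ATGTAGCAATGTGCGCTGCTAACTATGCGACGGTGCCAGGCGTGGTATGTGAGGAATGCTC-3'

Scanning the template, ATGTAGCAATG occurs at positions 75–85; this primer anneals to the bottom strand there with its 3' end pointing downstream.
Reverse complement of the reverse primer: AGGAATGCTC. This occurs on the top strand at positions 126–135.
The product is the template from position 75 through 135 (61 bp).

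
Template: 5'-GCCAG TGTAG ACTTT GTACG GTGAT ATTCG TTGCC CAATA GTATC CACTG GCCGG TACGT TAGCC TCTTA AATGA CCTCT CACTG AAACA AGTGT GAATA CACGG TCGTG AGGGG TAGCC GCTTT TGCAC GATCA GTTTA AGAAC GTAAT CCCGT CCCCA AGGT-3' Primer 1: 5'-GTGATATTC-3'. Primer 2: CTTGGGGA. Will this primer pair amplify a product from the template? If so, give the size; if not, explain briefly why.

Primer 1 (GTGATATTC) matches the top strand at positions 21–29; it acts as a forward primer.
Primer 2's reverse complement is TCCCCAAG, matching the top strand at positions 155–162; it acts as a reverse primer.
The 3' ends face each other across positions 21–162, giving a 142 bp product.

Yes — a 142 bp product.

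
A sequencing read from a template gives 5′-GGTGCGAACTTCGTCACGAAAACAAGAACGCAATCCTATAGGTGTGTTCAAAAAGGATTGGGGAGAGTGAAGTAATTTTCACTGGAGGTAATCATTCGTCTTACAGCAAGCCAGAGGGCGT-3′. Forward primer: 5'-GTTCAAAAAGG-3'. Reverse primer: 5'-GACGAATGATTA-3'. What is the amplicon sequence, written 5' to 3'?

5'-GTTCAAAAAGGATTGGGGAGAGTGAAGTAATTTTCACTGGAGGTAATCATTCGTC-3'

Forward primer GTTCAAAAAGG is found on the top strand at positions 46–56.
The reverse primer's reverse complement is TAATCATTCGTC, which matches the template at positions 89–100.
The product is the template from position 46 through 100 (55 bp).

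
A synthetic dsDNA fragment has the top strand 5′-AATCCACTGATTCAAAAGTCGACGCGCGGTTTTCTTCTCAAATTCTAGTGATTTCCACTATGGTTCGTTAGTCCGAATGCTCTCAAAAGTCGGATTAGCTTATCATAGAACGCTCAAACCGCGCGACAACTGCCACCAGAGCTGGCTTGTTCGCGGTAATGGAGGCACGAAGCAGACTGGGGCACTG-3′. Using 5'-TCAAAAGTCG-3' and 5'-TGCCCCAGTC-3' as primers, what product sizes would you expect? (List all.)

173 bp, 102 bp

The forward primer TCAAAAGTCG matches the top strand at positions 12–21, 83–92.
The reverse primer's reverse complement is GACTGGGGCA, matching at positions 175–184.
Each forward site pairs with the reverse site to give a product ending at position 184: sizes 173, 102 bp.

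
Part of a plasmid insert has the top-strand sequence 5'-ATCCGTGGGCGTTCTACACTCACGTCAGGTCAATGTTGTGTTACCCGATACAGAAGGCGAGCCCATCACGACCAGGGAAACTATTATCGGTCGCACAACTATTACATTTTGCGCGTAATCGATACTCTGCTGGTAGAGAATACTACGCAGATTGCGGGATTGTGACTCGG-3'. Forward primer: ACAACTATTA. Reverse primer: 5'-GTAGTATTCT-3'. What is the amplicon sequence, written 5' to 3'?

Scanning the template, ACAACTATTA occurs at positions 95–104; this primer anneals to the bottom strand there with its 3' end pointing downstream.
The reverse primer's reverse complement is AGAATACTAC, which matches the template at positions 137–146.
The product is the template from position 95 through 146 (52 bp).

5'-ACAACTATTACATTTTGCGCGTAATCGATACTCTGCTGGTAGAGAATACTAC-3'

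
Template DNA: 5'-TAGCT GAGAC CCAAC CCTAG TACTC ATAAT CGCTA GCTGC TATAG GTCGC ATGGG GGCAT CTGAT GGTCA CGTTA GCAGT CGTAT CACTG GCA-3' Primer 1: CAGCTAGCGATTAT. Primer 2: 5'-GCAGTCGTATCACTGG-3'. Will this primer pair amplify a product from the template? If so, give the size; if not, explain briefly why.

Primer 1 (CAGCTAGCGATTAT) has reverse complement ATAATCGCTAGCTG, which matches the top strand at positions 26–39; primer 1 anneals to the top strand there with its 3' end pointing upstream toward position 26.
Primer 2 (GCAGTCGTATCACTGG) matches the top strand directly at positions 76–91; it anneals to the bottom strand with its 3' end pointing downstream toward position 91.
The 3' ends diverge (primer 1 extends toward position 1, primer 2 toward position 93), so the primers never converge on a shared product.

No product — the primers' 3' ends point away from each other.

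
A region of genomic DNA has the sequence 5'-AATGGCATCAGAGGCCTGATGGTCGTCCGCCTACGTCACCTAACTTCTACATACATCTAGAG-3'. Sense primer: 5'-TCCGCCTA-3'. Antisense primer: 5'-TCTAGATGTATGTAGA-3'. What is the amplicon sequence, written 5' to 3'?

5'-TCCGCCTACGTCACCTAACTTCTACATACATCTAGA-3'

Scanning the template, TCCGCCTA occurs at positions 26–33; this primer anneals to the bottom strand there with its 3' end pointing downstream.
The reverse primer's reverse complement is TCTACATACATCTAGA, which matches the template at positions 46–61.
The product is the template from position 26 through 61 (36 bp).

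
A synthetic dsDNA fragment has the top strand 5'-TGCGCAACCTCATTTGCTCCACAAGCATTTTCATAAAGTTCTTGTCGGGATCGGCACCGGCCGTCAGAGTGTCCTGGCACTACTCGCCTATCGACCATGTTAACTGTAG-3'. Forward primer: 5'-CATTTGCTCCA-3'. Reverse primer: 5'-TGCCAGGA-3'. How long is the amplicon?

69 bp

Scanning the template, CATTTGCTCCA occurs at positions 11–21; this primer anneals to the bottom strand there with its 3' end pointing downstream.
Reverse complement of the reverse primer: TCCTGGCA. This occurs on the top strand at positions 72–79.
The product runs from position 11 to position 79, so its length is 79 − 11 + 1 = 69 bp.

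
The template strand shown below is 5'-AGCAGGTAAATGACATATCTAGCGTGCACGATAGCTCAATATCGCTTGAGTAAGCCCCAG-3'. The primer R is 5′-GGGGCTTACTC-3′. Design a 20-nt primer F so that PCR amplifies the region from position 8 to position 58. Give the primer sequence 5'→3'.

The reverse primer's reverse complement GAGTAAGCCCC matches the template at positions 48–58; the product starts at position 8.
The forward primer is identical to the top strand over positions 8–27: AAATGACATATCTAGCGTGC.

5'-AAATGACATATCTAGCGTGC-3'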